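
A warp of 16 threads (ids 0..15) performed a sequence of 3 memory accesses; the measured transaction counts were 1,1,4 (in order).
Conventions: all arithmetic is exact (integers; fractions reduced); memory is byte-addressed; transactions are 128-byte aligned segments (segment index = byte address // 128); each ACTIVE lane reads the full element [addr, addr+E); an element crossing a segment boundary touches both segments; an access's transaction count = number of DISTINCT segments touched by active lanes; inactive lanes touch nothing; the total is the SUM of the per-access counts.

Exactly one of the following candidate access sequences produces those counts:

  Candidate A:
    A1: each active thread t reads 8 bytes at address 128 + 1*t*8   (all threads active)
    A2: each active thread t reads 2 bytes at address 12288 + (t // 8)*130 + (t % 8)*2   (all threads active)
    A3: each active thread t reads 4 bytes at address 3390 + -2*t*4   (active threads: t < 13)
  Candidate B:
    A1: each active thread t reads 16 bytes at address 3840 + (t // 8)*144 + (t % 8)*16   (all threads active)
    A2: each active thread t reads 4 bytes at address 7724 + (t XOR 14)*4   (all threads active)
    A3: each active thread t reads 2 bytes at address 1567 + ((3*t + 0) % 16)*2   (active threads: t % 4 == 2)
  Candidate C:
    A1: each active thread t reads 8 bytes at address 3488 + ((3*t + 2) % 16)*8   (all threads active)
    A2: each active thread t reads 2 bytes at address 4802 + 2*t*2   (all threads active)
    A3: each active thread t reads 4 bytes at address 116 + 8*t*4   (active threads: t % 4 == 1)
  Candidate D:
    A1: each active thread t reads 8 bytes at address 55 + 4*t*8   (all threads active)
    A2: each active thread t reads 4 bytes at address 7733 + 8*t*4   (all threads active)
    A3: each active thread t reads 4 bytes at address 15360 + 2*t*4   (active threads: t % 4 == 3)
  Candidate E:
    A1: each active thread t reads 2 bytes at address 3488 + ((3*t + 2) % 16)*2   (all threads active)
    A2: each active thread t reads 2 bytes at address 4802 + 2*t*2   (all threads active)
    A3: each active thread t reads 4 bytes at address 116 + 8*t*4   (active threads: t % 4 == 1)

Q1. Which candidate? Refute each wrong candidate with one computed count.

A: A2 gives 2 transactions, not 1
B: A1 gives 3 transactions, not 1
C: A1 gives 2 transactions, not 1
D: A1 gives 5 transactions, not 1
E: all counts match (1,1,4)

Answer: E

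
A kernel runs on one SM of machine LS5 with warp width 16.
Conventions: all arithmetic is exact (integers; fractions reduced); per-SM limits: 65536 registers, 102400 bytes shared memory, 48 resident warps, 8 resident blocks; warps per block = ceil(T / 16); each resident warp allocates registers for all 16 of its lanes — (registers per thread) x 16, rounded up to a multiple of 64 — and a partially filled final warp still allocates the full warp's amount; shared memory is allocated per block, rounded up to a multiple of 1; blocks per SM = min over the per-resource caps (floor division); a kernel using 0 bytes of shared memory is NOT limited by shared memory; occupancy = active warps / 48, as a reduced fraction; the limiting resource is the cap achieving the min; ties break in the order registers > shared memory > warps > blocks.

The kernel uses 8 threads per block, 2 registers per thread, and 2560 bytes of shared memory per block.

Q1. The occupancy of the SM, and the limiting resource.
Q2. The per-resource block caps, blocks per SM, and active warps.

Answer: occupancy 1/6, limited by blocks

registers: 1024 blocks
shared memory: 40 blocks
warps: 48 blocks
blocks: 8 blocks

Answer: 8 blocks, 8 active warps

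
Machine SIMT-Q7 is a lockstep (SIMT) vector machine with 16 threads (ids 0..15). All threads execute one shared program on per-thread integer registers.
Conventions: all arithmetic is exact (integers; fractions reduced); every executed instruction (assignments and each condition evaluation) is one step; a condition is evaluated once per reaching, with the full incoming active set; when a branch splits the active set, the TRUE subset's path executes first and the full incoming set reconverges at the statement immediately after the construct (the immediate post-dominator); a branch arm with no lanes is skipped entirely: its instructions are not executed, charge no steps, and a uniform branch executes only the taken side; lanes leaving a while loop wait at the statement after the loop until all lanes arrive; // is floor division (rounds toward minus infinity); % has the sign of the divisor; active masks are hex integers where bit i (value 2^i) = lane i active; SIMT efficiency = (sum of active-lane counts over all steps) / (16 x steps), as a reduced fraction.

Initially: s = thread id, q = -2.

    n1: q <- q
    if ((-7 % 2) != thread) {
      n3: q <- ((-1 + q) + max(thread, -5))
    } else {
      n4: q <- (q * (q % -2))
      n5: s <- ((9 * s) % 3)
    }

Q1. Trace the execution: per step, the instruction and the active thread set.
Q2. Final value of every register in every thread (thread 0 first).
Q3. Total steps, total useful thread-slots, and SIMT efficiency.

step 0: q <- q                       0xffff
step 1: eval ((-7 % 2) != thread)    0xffff
step 2: q <- ((-1 + q) + max(thread, -5)) 0xfffd
step 3: q <- (q * (q % -2))          0x0002
step 4: s <- ((9 * s) % 3)           0x0002

Answer: 5 steps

s: 0,0,2,3,4,5,6,7,8,9,10,11,12,13,14,15
q: -3,0,-1,0,1,2,3,4,5,6,7,8,9,10,11,12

steps = 5; useful = 49; efficiency = 49/80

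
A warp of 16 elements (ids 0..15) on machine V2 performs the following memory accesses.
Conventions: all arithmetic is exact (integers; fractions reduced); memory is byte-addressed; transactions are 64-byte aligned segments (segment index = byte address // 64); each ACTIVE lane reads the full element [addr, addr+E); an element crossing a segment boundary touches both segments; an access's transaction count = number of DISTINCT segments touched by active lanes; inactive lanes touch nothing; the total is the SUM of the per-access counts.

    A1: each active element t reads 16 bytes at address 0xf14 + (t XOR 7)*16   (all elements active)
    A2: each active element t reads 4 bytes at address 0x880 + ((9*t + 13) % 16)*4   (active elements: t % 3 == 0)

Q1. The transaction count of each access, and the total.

A1: 5 transactions
A2: 1 transaction

Answer: 5,1; total 6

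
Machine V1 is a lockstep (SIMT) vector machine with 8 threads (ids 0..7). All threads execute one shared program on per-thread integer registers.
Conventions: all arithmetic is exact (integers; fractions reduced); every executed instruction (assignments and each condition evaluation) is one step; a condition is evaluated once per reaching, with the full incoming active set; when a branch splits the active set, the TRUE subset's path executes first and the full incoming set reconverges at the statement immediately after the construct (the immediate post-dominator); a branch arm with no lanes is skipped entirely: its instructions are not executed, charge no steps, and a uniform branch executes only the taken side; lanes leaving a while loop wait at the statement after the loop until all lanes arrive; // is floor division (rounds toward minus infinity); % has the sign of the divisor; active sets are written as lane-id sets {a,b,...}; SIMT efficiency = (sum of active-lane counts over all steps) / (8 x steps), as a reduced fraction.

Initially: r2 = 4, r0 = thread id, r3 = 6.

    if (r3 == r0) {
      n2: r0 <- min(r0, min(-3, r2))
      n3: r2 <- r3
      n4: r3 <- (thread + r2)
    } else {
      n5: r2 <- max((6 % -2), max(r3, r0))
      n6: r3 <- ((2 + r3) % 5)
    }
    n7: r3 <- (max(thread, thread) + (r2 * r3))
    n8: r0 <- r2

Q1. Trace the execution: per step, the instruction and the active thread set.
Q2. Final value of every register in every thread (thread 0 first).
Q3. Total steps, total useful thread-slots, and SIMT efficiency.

step 0: eval (r3 == r0)              {0,1,2,3,4,5,6,7}
step 1: r0 <- min(r0, min(-3, r2))   {6}
step 2: r2 <- r3                     {6}
step 3: r3 <- (thread + r2)          {6}
step 4: r2 <- max((6 % -2), max(r3, r0)) {0,1,2,3,4,5,7}
step 5: r3 <- ((2 + r3) % 5)         {0,1,2,3,4,5,7}
step 6: r3 <- (max(thread, thread) + (r2 * r3)) {0,1,2,3,4,5,6,7}
step 7: r0 <- r2                     {0,1,2,3,4,5,6,7}

Answer: 8 steps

r2: 6,6,6,6,6,6,6,7
r0: 6,6,6,6,6,6,6,7
r3: 18,19,20,21,22,23,78,28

steps = 8; useful = 41; efficiency = 41/64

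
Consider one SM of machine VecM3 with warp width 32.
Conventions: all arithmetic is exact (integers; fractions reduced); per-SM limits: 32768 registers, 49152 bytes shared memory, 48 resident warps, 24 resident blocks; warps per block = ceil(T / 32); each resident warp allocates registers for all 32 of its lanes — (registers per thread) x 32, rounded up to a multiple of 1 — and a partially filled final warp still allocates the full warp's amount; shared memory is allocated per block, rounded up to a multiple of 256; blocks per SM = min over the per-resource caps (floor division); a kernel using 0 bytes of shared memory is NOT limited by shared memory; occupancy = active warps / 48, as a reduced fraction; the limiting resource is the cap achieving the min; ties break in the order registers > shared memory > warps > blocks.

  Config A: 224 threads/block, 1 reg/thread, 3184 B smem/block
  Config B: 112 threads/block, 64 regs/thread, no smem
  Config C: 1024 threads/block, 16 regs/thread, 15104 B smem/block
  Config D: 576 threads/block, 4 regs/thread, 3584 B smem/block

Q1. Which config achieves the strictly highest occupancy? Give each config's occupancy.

occupancies: A 7/8, B 1/3, C 2/3, D 3/4

Answer: A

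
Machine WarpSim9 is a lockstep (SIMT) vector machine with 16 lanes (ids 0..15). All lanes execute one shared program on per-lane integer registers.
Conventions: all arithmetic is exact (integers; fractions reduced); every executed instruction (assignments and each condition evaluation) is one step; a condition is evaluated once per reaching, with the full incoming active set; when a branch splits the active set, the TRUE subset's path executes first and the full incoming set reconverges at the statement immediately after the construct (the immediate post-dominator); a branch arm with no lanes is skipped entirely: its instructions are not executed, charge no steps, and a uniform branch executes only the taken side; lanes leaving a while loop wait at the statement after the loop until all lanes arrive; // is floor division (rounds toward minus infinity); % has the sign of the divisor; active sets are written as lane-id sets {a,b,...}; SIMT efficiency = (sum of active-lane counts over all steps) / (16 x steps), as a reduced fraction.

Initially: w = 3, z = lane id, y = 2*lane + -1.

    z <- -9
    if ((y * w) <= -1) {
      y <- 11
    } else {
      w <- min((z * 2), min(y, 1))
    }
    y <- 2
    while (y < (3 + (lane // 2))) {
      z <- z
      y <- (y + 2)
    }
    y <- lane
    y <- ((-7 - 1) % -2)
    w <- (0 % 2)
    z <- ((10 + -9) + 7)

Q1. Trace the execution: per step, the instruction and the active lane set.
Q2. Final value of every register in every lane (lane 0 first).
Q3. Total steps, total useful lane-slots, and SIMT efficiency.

step 0: z <- -9                      {0,1,2,3,4,5,6,7,8,9,10,11,12,13,14,15}
step 1: eval ((y * w) <= -1)         {0,1,2,3,4,5,6,7,8,9,10,11,12,13,14,15}
step 2: y <- 11                      {0}
step 3: w <- min((z * 2), min(y, 1)) {1,2,3,4,5,6,7,8,9,10,11,12,13,14,15}
step 4: y <- 2                       {0,1,2,3,4,5,6,7,8,9,10,11,12,13,14,15}
step 5: eval (y < (3 + (lane // 2))) {0,1,2,3,4,5,6,7,8,9,10,11,12,13,14,15}
step 6: z <- z                       {0,1,2,3,4,5,6,7,8,9,10,11,12,13,14,15}
step 7: y <- (y + 2)                 {0,1,2,3,4,5,6,7,8,9,10,11,12,13,14,15}
step 8: eval (y < (3 + (lane // 2))) {0,1,2,3,4,5,6,7,8,9,10,11,12,13,14,15}
step 9: z <- z                       {4,5,6,7,8,9,10,11,12,13,14,15}
step 10: y <- (y + 2)                 {4,5,6,7,8,9,10,11,12,13,14,15}
step 11: eval (y < (3 + (lane // 2))) {4,5,6,7,8,9,10,11,12,13,14,15}
step 12: z <- z                       {8,9,10,11,12,13,14,15}
step 13: y <- (y + 2)                 {8,9,10,11,12,13,14,15}
step 14: eval (y < (3 + (lane // 2))) {8,9,10,11,12,13,14,15}
step 15: z <- z                       {12,13,14,15}
step 16: y <- (y + 2)                 {12,13,14,15}
step 17: eval (y < (3 + (lane // 2))) {12,13,14,15}
step 18: y <- lane                    {0,1,2,3,4,5,6,7,8,9,10,11,12,13,14,15}
step 19: y <- ((-7 - 1) % -2)         {0,1,2,3,4,5,6,7,8,9,10,11,12,13,14,15}
step 20: w <- (0 % 2)                 {0,1,2,3,4,5,6,7,8,9,10,11,12,13,14,15}
step 21: z <- ((10 + -9) + 7)         {0,1,2,3,4,5,6,7,8,9,10,11,12,13,14,15}

Answer: 22 steps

w: 0,0,0,0,0,0,0,0,0,0,0,0,0,0,0,0
z: 8,8,8,8,8,8,8,8,8,8,8,8,8,8,8,8
y: 0,0,0,0,0,0,0,0,0,0,0,0,0,0,0,0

steps = 22; useful = 264; efficiency = 264/352 = 3/4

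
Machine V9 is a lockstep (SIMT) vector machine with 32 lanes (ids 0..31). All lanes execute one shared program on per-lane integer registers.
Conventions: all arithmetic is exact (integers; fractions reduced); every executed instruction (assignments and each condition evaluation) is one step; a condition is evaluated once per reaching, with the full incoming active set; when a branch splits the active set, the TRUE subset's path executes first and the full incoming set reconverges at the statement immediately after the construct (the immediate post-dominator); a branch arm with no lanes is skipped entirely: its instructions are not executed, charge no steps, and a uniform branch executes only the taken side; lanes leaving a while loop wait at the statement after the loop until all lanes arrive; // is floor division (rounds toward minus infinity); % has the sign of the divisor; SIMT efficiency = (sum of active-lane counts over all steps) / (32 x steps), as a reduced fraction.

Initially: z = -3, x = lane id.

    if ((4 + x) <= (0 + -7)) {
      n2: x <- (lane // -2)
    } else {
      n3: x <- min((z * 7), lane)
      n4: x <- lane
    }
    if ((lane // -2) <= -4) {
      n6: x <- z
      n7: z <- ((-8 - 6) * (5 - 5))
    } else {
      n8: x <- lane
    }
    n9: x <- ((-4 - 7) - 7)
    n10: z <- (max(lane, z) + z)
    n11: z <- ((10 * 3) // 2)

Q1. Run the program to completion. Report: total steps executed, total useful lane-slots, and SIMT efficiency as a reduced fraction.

Answer: 10 steps, 281 useful, 281/320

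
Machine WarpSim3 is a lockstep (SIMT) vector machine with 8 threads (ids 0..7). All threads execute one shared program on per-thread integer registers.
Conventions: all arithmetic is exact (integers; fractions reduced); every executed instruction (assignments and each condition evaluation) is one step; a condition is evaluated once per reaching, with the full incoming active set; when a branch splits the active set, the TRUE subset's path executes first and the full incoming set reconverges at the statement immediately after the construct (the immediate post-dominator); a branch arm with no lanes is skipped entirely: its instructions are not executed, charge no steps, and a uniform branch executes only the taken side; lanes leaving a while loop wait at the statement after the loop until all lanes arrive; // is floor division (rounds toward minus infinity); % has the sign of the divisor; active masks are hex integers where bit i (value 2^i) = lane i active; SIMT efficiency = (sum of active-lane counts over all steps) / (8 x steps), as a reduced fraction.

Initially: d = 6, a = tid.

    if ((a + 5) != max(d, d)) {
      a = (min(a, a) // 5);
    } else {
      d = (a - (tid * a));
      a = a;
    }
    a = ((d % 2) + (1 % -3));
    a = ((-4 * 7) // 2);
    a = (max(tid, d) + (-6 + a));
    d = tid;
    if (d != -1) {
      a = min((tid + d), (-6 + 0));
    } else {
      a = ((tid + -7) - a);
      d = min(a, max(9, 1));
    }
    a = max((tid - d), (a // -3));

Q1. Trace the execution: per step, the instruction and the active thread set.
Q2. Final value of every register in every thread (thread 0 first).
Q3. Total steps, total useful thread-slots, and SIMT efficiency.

step 0: eval ((a + 5) != max(d, d))  0xff
step 1: a <- (min(a, a) // 5)        0xfd
step 2: d <- (a - (tid * a))         0x02
step 3: a <- a                       0x02
step 4: a <- ((d % 2) + (1 % -3))    0xff
step 5: a <- ((-4 * 7) // 2)         0xff
step 6: a <- (max(tid, d) + (-6 + a)) 0xff
step 7: d <- tid                     0xff
step 8: eval (d != -1)               0xff
step 9: a <- min((tid + d), (-6 + 0)) 0xff
step 10: a <- max((tid - d), (a // -3)) 0xff

Answer: 11 steps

d: 0,1,2,3,4,5,6,7
a: 2,2,2,2,2,2,2,2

steps = 11; useful = 73; efficiency = 73/88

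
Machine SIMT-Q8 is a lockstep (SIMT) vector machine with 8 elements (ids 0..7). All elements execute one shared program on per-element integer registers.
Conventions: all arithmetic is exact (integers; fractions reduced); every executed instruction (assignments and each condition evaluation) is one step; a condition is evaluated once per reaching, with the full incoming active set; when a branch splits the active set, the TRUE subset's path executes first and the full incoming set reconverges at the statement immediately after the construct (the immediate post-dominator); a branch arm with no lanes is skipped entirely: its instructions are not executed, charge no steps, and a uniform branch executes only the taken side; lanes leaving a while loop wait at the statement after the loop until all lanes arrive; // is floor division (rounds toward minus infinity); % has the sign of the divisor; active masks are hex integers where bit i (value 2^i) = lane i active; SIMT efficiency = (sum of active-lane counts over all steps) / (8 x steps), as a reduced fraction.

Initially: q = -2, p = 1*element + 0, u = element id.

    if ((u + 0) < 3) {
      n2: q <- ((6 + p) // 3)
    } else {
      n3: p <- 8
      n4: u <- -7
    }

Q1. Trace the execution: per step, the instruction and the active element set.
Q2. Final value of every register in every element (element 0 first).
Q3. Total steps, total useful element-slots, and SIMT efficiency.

step 0: eval ((u + 0) < 3)           0xff
step 1: q <- ((6 + p) // 3)          0x07
step 2: p <- 8                       0xf8
step 3: u <- -7                      0xf8

Answer: 4 steps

q: 2,2,2,-2,-2,-2,-2,-2
p: 0,1,2,8,8,8,8,8
u: 0,1,2,-7,-7,-7,-7,-7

steps = 4; useful = 21; efficiency = 21/32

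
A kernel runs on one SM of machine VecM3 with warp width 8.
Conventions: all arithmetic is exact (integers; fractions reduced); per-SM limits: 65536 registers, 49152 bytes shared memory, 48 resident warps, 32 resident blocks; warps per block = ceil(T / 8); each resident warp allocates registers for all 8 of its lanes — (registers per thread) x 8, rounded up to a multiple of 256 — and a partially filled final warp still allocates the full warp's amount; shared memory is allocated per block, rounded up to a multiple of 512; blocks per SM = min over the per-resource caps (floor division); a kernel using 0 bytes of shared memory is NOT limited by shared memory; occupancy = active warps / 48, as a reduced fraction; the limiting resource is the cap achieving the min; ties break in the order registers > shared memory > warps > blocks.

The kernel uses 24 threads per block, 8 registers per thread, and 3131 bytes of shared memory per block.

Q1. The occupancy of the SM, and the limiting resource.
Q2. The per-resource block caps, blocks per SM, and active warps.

Answer: occupancy 13/16, limited by shared memory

registers: 85 blocks
shared memory: 13 blocks
warps: 16 blocks
blocks: 32 blocks

Answer: 13 blocks, 39 active warps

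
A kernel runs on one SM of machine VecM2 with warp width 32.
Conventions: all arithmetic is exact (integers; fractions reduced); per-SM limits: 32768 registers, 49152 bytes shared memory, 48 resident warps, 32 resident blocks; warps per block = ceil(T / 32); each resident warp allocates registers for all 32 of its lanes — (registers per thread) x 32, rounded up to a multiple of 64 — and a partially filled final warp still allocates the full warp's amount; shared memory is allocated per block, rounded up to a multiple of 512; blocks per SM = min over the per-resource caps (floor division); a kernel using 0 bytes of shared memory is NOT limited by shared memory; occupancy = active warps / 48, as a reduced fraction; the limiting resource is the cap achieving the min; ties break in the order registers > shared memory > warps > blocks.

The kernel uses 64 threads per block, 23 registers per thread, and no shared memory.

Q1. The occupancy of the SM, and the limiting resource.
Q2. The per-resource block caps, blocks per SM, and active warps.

Answer: occupancy 7/8, limited by registers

registers: 21 blocks
shared memory: no limit (kernel uses none)
warps: 24 blocks
blocks: 32 blocks

Answer: 21 blocks, 42 active warps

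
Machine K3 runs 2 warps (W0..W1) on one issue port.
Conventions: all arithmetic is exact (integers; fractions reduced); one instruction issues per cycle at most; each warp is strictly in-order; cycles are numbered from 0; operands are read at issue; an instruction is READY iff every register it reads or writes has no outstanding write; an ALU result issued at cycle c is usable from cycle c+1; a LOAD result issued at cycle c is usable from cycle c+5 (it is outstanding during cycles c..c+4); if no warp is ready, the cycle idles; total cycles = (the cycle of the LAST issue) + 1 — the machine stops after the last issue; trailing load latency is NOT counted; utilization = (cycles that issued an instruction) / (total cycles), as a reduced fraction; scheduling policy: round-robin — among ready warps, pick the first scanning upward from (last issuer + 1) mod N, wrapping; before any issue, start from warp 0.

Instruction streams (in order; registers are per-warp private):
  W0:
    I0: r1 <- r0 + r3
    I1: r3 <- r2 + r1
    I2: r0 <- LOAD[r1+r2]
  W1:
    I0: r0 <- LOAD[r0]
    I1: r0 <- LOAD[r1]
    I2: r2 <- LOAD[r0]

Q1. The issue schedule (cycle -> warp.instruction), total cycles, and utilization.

cycle 0: W0.I0
cycle 1: W1.I0
cycle 2: W0.I1
cycle 3: W0.I2
cycle 4: idle
cycle 5: idle
cycle 6: W1.I1
cycle 7: idle
cycle 8: idle
cycle 9: idle
cycle 10: idle
cycle 11: W1.I2

Answer: 12 cycles, utilization 1/2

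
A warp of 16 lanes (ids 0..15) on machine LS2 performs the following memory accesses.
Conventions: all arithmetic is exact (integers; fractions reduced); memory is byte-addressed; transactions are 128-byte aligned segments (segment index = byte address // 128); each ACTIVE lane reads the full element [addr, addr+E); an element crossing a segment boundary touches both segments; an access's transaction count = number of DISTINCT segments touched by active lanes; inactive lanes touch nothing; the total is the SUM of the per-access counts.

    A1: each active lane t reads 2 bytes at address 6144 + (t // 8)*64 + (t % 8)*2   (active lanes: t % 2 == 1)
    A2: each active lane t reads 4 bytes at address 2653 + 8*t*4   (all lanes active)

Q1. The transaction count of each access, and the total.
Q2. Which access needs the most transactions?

A1: 1 transaction
A2: 5 transactions

Answer: 1,5; total 6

Answer: A2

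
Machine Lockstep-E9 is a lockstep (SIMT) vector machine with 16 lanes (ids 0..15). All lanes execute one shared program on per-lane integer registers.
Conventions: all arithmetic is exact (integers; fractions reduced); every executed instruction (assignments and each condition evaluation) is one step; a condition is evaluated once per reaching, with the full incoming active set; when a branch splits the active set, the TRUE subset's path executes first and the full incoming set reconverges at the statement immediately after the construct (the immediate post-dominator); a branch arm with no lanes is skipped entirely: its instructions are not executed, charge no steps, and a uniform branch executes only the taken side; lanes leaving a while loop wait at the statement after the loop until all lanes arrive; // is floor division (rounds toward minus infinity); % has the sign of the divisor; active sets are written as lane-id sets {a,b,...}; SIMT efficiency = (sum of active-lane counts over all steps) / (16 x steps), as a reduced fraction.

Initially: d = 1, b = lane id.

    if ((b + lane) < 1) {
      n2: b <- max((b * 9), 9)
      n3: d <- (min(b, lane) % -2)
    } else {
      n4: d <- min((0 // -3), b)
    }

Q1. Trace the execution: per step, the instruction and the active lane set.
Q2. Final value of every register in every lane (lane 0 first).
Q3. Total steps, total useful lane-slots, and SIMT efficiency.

step 0: eval ((b + lane) < 1)        {0,1,2,3,4,5,6,7,8,9,10,11,12,13,14,15}
step 1: b <- max((b * 9), 9)         {0}
step 2: d <- (min(b, lane) % -2)     {0}
step 3: d <- min((0 // -3), b)       {1,2,3,4,5,6,7,8,9,10,11,12,13,14,15}

Answer: 4 steps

d: 0,0,0,0,0,0,0,0,0,0,0,0,0,0,0,0
b: 9,1,2,3,4,5,6,7,8,9,10,11,12,13,14,15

steps = 4; useful = 33; efficiency = 33/64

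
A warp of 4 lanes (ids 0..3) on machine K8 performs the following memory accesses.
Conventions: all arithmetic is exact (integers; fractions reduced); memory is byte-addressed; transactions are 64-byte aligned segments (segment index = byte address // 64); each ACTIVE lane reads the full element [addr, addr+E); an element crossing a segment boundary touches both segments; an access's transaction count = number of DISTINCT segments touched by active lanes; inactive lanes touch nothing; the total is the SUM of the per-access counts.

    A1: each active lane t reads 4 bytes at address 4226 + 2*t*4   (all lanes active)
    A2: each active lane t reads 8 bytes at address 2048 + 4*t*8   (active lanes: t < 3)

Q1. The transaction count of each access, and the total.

A1: 1 transaction
A2: 2 transactions

Answer: 1,2; total 3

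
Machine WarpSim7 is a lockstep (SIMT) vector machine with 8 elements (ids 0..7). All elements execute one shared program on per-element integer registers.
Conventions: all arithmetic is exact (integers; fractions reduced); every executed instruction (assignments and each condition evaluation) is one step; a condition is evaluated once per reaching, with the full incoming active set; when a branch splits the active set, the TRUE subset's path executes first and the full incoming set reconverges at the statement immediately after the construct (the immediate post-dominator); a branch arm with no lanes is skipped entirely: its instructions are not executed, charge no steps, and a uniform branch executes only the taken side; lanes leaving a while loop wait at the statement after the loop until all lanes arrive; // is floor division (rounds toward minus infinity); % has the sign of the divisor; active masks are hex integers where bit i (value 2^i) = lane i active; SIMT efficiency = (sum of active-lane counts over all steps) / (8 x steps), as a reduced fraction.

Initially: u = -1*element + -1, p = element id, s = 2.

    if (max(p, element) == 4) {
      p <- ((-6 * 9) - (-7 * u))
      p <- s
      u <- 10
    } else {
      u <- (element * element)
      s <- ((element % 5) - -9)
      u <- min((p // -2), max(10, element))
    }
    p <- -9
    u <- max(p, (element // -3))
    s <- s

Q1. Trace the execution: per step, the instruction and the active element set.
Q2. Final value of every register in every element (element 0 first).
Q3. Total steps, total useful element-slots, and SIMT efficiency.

step 0: eval (max(p, element) == 4)  0xff
step 1: p <- ((-6 * 9) - (-7 * u))   0x10
step 2: p <- s                       0x10
step 3: u <- 10                      0x10
step 4: u <- (element * element)     0xef
step 5: s <- ((element % 5) - -9)    0xef
step 6: u <- min((p // -2), max(10, element)) 0xef
step 7: p <- -9                      0xff
step 8: u <- max(p, (element // -3)) 0xff
step 9: s <- s                       0xff

Answer: 10 steps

u: 0,-1,-1,-1,-2,-2,-2,-3
p: -9,-9,-9,-9,-9,-9,-9,-9
s: 9,10,11,12,2,9,10,11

steps = 10; useful = 56; efficiency = 56/80 = 7/10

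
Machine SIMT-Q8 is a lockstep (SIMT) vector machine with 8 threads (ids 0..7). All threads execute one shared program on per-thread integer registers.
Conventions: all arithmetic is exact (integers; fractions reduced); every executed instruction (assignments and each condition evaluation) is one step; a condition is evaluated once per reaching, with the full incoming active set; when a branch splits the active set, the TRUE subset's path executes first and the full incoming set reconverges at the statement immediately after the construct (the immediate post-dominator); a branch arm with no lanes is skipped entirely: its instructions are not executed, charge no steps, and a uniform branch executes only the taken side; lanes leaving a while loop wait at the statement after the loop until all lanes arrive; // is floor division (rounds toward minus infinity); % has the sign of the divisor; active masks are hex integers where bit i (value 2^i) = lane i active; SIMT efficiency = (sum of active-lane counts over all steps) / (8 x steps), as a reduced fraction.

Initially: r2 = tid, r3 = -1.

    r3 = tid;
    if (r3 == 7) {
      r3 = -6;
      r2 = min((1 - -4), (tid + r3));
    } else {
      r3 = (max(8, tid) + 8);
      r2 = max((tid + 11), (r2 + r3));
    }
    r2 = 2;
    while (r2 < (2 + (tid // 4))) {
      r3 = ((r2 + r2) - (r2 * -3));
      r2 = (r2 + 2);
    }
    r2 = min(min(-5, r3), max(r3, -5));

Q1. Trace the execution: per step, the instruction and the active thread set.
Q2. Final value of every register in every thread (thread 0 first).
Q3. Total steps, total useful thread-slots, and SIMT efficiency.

step 0: r3 <- tid                    0xff
step 1: eval (r3 == 7)               0xff
step 2: r3 <- -6                     0x80
step 3: r2 <- min((1 - -4), (tid + r3)) 0x80
step 4: r3 <- (max(8, tid) + 8)      0x7f
step 5: r2 <- max((tid + 11), (r2 + r3)) 0x7f
step 6: r2 <- 2                      0xff
step 7: eval (r2 < (2 + (tid // 4))) 0xff
step 8: r3 <- ((r2 + r2) - (r2 * -3)) 0xf0
step 9: r2 <- (r2 + 2)               0xf0
step 10: eval (r2 < (2 + (tid // 4))) 0xf0
step 11: r2 <- min(min(-5, r3), max(r3, -5)) 0xff

Answer: 12 steps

r2: -5,-5,-5,-5,-5,-5,-5,-5
r3: 16,16,16,16,10,10,10,10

steps = 12; useful = 68; efficiency = 68/96 = 17/24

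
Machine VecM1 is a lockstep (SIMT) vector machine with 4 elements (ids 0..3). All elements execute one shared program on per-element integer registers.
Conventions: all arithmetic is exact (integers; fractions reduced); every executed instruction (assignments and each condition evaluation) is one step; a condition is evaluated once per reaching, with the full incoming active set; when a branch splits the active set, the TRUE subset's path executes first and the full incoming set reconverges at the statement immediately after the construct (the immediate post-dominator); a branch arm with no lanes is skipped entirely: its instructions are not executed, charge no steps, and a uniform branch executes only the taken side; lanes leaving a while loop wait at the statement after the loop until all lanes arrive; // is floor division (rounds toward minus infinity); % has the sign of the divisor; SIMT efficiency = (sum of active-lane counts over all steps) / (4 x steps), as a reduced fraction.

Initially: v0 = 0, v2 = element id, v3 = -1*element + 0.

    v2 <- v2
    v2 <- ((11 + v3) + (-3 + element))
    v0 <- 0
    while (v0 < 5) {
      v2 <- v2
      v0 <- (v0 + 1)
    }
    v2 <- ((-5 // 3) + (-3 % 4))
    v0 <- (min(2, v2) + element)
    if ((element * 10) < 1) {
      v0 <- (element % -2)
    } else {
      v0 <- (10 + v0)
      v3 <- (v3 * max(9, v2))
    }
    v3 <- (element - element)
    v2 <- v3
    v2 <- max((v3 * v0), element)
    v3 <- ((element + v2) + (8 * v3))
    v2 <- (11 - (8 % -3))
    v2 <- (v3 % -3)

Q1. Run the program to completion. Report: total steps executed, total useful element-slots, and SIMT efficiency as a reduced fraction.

Answer: 31 steps, 119 useful, 119/124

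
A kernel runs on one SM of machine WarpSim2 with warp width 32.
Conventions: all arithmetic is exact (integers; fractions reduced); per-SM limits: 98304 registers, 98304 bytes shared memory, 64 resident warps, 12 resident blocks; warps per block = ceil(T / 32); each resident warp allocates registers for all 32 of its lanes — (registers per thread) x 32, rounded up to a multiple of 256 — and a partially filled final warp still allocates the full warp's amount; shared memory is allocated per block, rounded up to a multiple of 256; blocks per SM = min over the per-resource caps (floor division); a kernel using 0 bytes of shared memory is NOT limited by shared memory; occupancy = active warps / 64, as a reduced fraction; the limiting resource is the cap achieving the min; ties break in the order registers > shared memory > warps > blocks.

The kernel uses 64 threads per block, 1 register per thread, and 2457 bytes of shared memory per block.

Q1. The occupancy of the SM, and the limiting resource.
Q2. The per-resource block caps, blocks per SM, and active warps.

Answer: occupancy 3/8, limited by blocks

registers: 192 blocks
shared memory: 38 blocks
warps: 32 blocks
blocks: 12 blocks

Answer: 12 blocks, 24 active warps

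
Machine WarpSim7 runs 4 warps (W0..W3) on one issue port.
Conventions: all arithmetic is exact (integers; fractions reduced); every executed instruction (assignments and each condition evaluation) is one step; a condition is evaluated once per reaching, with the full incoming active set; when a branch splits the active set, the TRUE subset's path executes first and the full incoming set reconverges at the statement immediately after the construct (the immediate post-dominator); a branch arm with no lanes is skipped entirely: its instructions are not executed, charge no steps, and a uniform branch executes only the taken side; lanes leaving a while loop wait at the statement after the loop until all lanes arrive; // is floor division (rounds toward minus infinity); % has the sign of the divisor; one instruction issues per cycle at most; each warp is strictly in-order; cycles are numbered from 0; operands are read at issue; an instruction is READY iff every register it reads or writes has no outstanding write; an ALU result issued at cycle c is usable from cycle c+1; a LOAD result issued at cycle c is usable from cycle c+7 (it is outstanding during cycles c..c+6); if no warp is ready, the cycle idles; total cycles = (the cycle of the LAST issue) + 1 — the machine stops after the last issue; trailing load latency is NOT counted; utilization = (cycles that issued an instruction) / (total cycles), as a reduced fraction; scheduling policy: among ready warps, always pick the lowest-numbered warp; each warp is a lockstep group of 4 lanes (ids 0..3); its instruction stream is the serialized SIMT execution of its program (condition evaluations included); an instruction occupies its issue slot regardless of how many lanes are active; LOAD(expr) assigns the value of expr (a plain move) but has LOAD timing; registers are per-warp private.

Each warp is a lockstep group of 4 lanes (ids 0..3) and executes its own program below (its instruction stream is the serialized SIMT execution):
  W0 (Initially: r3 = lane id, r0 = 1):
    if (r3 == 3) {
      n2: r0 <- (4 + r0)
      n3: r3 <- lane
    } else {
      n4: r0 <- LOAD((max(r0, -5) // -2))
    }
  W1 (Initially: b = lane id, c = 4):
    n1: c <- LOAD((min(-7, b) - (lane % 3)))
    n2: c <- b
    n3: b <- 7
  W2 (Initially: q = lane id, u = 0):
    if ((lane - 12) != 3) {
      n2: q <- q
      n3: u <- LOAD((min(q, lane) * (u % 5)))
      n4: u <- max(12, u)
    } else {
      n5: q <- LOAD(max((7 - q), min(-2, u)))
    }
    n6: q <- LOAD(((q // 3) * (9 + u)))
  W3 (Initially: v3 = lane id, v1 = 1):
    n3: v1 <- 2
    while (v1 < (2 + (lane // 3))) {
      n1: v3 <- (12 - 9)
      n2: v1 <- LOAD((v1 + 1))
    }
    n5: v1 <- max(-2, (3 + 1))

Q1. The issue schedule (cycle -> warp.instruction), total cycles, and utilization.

cycle 0: W0.I0
cycle 1: W0.I1
cycle 2: W0.I2
cycle 3: W0.I3
cycle 4: W1.I0
cycle 5: W2.I0
cycle 6: W2.I1
cycle 7: W2.I2
cycle 8: W3.I0
cycle 9: W3.I1
cycle 10: W3.I2
cycle 11: W1.I1
cycle 12: W1.I2
cycle 13: W3.I3
cycle 14: W2.I3
cycle 15: W2.I4
cycle 16: idle
cycle 17: idle
cycle 18: idle
cycle 19: idle
cycle 20: W3.I4
cycle 21: W3.I5

Answer: 22 cycles, utilization 9/11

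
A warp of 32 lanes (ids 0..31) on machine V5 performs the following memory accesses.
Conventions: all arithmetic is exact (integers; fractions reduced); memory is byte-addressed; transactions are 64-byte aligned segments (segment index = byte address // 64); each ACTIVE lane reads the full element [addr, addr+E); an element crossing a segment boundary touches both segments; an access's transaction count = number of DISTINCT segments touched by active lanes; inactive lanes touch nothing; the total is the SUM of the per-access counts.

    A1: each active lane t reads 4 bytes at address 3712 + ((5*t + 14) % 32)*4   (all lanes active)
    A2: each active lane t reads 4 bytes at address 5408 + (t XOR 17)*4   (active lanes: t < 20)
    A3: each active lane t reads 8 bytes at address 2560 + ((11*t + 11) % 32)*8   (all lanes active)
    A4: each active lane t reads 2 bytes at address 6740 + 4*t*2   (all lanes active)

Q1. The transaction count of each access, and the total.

A1: 2 transactions
A2: 3 transactions
A3: 4 transactions
A4: 5 transactions

Answer: 2,3,4,5; total 14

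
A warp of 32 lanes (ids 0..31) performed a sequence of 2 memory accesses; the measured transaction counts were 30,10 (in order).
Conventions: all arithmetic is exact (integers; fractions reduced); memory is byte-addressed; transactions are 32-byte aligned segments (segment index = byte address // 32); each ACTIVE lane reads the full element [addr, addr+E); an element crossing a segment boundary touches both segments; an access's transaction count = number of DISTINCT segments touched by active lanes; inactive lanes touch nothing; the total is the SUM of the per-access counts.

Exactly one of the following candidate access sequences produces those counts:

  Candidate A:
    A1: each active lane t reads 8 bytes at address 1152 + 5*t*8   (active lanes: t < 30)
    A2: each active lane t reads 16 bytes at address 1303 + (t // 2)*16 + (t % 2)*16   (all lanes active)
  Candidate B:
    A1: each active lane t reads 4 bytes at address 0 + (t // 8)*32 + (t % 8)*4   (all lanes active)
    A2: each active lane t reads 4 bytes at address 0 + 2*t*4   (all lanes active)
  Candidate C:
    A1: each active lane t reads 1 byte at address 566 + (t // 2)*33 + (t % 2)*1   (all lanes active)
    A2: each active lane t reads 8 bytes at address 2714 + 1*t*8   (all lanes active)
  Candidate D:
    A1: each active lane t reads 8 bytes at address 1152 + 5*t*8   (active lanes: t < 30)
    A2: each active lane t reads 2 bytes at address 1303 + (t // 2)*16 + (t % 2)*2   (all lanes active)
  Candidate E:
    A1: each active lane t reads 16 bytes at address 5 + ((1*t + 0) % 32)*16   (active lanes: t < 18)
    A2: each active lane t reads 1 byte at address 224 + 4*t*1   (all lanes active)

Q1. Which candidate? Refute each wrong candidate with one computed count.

B: A1 gives 4 transactions, not 30
C: A1 gives 17 transactions, not 30
D: A2 gives 9 transactions, not 10
E: A1 gives 10 transactions, not 30
A: all counts match (30,10)

Answer: A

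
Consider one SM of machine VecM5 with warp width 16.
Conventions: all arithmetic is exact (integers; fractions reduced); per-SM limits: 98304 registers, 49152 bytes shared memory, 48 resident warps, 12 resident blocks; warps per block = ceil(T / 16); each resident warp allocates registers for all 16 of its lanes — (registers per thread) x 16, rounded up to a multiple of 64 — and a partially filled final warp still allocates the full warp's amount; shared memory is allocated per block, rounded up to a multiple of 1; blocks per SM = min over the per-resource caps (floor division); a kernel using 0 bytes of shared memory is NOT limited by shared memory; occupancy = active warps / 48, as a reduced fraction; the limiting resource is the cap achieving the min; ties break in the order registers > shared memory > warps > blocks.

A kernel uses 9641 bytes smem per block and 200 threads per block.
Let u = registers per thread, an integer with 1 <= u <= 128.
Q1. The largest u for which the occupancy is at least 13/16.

Answer: u = 128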